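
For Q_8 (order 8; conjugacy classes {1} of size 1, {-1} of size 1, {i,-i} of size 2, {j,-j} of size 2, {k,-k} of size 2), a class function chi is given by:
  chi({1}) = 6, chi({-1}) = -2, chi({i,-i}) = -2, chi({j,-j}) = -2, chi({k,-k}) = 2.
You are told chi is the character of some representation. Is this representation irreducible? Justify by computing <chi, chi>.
Not irreducible (reducible): <chi, chi> = 8 > 1.

Derivation: <chi, chi> = (1/|G|) sum_C |C| * |chi(C)|^2 = (1/8)[1*|6|^2 + 1*|-2|^2 + 2*|-2|^2 + 2*|-2|^2 + 2*|2|^2]
  = (1/8)[(36) + (4) + (8) + (8) + (8)] = 64/8 = 8.
A character is irreducible iff <chi, chi> = 1, so this representation is reducible.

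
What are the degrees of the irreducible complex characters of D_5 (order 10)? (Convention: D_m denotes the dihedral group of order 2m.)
Dimensions: 1, 1, 2, 2

Argument: There are 4 irreducibles (= number of conjugacy classes). Their dimensions d_i satisfy sum d_i^2 = |G| = 10: 1 + 1 + 4 + 4 = 10.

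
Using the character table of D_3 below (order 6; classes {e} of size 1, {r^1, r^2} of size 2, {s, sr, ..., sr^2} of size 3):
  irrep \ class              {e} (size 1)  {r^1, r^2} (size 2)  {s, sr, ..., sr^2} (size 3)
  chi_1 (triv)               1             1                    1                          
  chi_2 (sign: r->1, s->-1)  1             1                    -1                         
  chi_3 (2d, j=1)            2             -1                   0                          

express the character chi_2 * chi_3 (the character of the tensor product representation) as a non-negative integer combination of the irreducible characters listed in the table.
chi_2 tensor chi_3 = chi_3 (all other irreducibles have multiplicity 0).

Argument: The character of a tensor product is the pointwise product (chi_2 * chi_3)(C) = chi_2(C) * chi_3(C):
  {e}: (1)*(2), {r^1, r^2}: (1)*(-1), {s, sr, ..., sr^2}: (-1)*(0)
so (chi_2 * chi_3) takes values
  {e} -> 2, {r^1, r^2} -> -1, {s, sr, ..., sr^2} -> 0.
Now take the inner product of this character with each irreducible chi from the table, <chi_2*chi_3, chi> = (1/6) sum_C |C| (chi_2*chi_3)(C) conj(chi(C)):
  <chi_2*chi_3, chi_1> = (1/6)[1*(2)*conj(1) + 2*(-1)*conj(1) + 3*(0)*conj(1)]
      = (1/6)[(2) + (-2) + (0)] = 0/6 = 0
  <chi_2*chi_3, chi_2> = (1/6)[1*(2)*conj(1) + 2*(-1)*conj(1) + 3*(0)*conj(-1)]
      = (1/6)[(2) + (-2) + (0)] = 0/6 = 0
  <chi_2*chi_3, chi_3> = (1/6)[1*(2)*conj(2) + 2*(-1)*conj(-1) + 3*(0)*conj(0)]
      = (1/6)[(4) + (2) + (0)] = 6/6 = 1
Hence the multiplicities are chi_3: 1. Dimension check: dim(chi_2)*dim(chi_3) = 1*2 = 2 and sum (mult * dim) = 1*2 = 2.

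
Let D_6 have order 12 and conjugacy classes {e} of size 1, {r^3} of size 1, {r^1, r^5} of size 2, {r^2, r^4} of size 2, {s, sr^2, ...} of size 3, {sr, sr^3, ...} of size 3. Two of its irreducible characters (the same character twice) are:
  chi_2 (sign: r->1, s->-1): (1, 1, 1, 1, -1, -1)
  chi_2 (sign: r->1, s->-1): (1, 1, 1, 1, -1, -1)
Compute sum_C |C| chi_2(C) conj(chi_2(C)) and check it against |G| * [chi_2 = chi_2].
Sum = 12 = |G| = 12; so <chi_2, chi_2> = 1 (norm-1 confirms irreducibility).

Why: Compute term by term over conjugacy classes (|C| * chi_2(C) * conj(chi_2(C))):
  1*(1)*conj(1) + 1*(1)*conj(1) + 2*(1)*conj(1) + 2*(1)*conj(1) + 3*(-1)*conj(-1) + 3*(-1)*conj(-1)
  = (1) + (1) + (2) + (2) + (3) + (3)
  = 12.
Dividing by |G| = 12 gives 12/12 = 1, matching the row-orthogonality relation <chi_2, chi_2> = [chi_2 = chi_2].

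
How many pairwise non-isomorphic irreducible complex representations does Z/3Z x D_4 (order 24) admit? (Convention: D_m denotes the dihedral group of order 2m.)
15

Argument: The number of irreducible complex representations of a finite group equals its number of conjugacy classes. For a direct product, #classes(G x H) = #classes(G) * #classes(H). Z/3Z has 3 classes (abelian), D_4 has 5 classes, so 3 * 5 = 15, so Z/3Z x D_4 (order 24) has exactly 15 irreducible complex representations.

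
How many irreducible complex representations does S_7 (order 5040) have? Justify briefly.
15

Argument: The number of irreducible complex representations of a finite group equals its number of conjugacy classes. Conjugacy classes in S_7 correspond to cycle types, i.e. partitions of 7; there are p(7) = 15 of them, so S_7 (order 5040) has exactly 15 irreducible complex representations.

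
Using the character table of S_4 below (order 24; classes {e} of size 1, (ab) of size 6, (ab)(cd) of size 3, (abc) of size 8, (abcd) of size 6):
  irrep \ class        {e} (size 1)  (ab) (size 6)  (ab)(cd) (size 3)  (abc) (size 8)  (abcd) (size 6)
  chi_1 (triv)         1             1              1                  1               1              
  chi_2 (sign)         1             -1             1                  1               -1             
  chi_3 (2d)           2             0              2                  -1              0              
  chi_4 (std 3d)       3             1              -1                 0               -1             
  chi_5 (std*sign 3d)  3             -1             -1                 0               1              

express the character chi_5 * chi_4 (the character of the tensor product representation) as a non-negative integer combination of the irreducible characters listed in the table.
chi_5 tensor chi_4 = chi_2 + chi_3 + chi_4 + chi_5 (all other irreducibles have multiplicity 0).

Justification: The character of a tensor product is the pointwise product (chi_5 * chi_4)(C) = chi_5(C) * chi_4(C):
  {e}: (3)*(3), (ab): (-1)*(1), (ab)(cd): (-1)*(-1), (abc): (0)*(0), (abcd): (1)*(-1)
so (chi_5 * chi_4) takes values
  {e} -> 9, (ab) -> -1, (ab)(cd) -> 1, (abc) -> 0, (abcd) -> -1.
Now take the inner product of this character with each irreducible chi from the table, <chi_5*chi_4, chi> = (1/24) sum_C |C| (chi_5*chi_4)(C) conj(chi(C)):
  <chi_5*chi_4, chi_1> = (1/24)[1*(9)*conj(1) + 6*(-1)*conj(1) + 3*(1)*conj(1) + 8*(0)*conj(1) + 6*(-1)*conj(1)]
      = (1/24)[(9) + (-6) + (3) + (0) + (-6)] = 0/24 = 0
  <chi_5*chi_4, chi_2> = (1/24)[1*(9)*conj(1) + 6*(-1)*conj(-1) + 3*(1)*conj(1) + 8*(0)*conj(1) + 6*(-1)*conj(-1)]
      = (1/24)[(9) + (6) + (3) + (0) + (6)] = 24/24 = 1
  <chi_5*chi_4, chi_3> = (1/24)[1*(9)*conj(2) + 6*(-1)*conj(0) + 3*(1)*conj(2) + 8*(0)*conj(-1) + 6*(-1)*conj(0)]
      = (1/24)[(18) + (0) + (6) + (0) + (0)] = 24/24 = 1
  <chi_5*chi_4, chi_4> = (1/24)[1*(9)*conj(3) + 6*(-1)*conj(1) + 3*(1)*conj(-1) + 8*(0)*conj(0) + 6*(-1)*conj(-1)]
      = (1/24)[(27) + (-6) + (-3) + (0) + (6)] = 24/24 = 1
  <chi_5*chi_4, chi_5> = (1/24)[1*(9)*conj(3) + 6*(-1)*conj(-1) + 3*(1)*conj(-1) + 8*(0)*conj(0) + 6*(-1)*conj(1)]
      = (1/24)[(27) + (6) + (-3) + (0) + (-6)] = 24/24 = 1
Hence the multiplicities are chi_2: 1, chi_3: 1, chi_4: 1, chi_5: 1. Dimension check: dim(chi_5)*dim(chi_4) = 3*3 = 9 and sum (mult * dim) = 1*1 + 1*2 + 1*3 + 1*3 = 9.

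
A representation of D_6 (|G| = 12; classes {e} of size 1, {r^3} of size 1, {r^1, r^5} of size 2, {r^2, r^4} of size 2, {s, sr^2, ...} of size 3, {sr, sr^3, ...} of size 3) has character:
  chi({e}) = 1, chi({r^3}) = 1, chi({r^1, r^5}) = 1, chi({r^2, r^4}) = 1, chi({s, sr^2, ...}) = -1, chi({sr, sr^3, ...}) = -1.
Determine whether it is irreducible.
Irreducible: <chi, chi> = 1.

Argument: <chi, chi> = (1/|G|) sum_C |C| * |chi(C)|^2 = (1/12)[1*|1|^2 + 1*|1|^2 + 2*|1|^2 + 2*|1|^2 + 3*|-1|^2 + 3*|-1|^2]
  = (1/12)[(1) + (1) + (2) + (2) + (3) + (3)] = 12/12 = 1.
A character is irreducible iff <chi, chi> = 1, so this representation is irreducible.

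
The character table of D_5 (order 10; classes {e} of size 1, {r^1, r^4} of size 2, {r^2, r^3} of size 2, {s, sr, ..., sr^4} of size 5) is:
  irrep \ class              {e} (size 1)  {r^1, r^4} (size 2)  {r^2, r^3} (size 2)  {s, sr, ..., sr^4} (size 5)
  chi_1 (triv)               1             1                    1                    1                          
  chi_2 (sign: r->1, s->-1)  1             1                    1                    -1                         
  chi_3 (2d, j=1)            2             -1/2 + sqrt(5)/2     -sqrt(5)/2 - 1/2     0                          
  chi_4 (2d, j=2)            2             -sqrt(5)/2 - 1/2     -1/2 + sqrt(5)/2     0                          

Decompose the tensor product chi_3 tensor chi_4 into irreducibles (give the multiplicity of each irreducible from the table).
chi_3 tensor chi_4 = chi_3 + chi_4 (all other irreducibles have multiplicity 0).

Details: The character of a tensor product is the pointwise product (chi_3 * chi_4)(C) = chi_3(C) * chi_4(C):
  {e}: (2)*(2), {r^1, r^4}: (-1/2 + sqrt(5)/2)*(-sqrt(5)/2 - 1/2), {r^2, r^3}: (-sqrt(5)/2 - 1/2)*(-1/2 + sqrt(5)/2), {s, sr, ..., sr^4}: (0)*(0)
so (chi_3 * chi_4) takes values
  {e} -> 4, {r^1, r^4} -> -1, {r^2, r^3} -> -1, {s, sr, ..., sr^4} -> 0.
Now take the inner product of this character with each irreducible chi from the table, <chi_3*chi_4, chi> = (1/10) sum_C |C| (chi_3*chi_4)(C) conj(chi(C)):
  <chi_3*chi_4, chi_1> = (1/10)[1*(4)*conj(1) + 2*(-1)*conj(1) + 2*(-1)*conj(1) + 5*(0)*conj(1)]
      = (1/10)[(4) + (-2) + (-2) + (0)] = 0/10 = 0
  <chi_3*chi_4, chi_2> = (1/10)[1*(4)*conj(1) + 2*(-1)*conj(1) + 2*(-1)*conj(1) + 5*(0)*conj(-1)]
      = (1/10)[(4) + (-2) + (-2) + (0)] = 0/10 = 0
  <chi_3*chi_4, chi_3> = (1/10)[1*(4)*conj(2) + 2*(-1)*conj(-1/2 + sqrt(5)/2) + 2*(-1)*conj(-sqrt(5)/2 - 1/2) + 5*(0)*conj(0)]
      = (1/10)[(8) + (1 - sqrt(5)) + (1 + sqrt(5)) + (0)] = 10/10 = 1
  <chi_3*chi_4, chi_4> = (1/10)[1*(4)*conj(2) + 2*(-1)*conj(-sqrt(5)/2 - 1/2) + 2*(-1)*conj(-1/2 + sqrt(5)/2) + 5*(0)*conj(0)]
      = (1/10)[(8) + (1 + sqrt(5)) + (1 - sqrt(5)) + (0)] = 10/10 = 1
Hence the multiplicities are chi_3: 1, chi_4: 1. Dimension check: dim(chi_3)*dim(chi_4) = 2*2 = 4 and sum (mult * dim) = 1*2 + 1*2 = 4.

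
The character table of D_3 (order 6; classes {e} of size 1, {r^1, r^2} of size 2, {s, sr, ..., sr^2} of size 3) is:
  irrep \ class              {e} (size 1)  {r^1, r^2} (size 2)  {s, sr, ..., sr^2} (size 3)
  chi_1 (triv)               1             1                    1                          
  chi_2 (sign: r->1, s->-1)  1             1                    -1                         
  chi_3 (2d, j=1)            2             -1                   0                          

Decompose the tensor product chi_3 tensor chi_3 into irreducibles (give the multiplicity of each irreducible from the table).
chi_3 tensor chi_3 = chi_1 + chi_2 + chi_3 (all other irreducibles have multiplicity 0).

Derivation: The character of a tensor product is the pointwise product (chi_3 * chi_3)(C) = chi_3(C) * chi_3(C):
  {e}: (2)*(2), {r^1, r^2}: (-1)*(-1), {s, sr, ..., sr^2}: (0)*(0)
so (chi_3 * chi_3) takes values
  {e} -> 4, {r^1, r^2} -> 1, {s, sr, ..., sr^2} -> 0.
Now take the inner product of this character with each irreducible chi from the table, <chi_3*chi_3, chi> = (1/6) sum_C |C| (chi_3*chi_3)(C) conj(chi(C)):
  <chi_3*chi_3, chi_1> = (1/6)[1*(4)*conj(1) + 2*(1)*conj(1) + 3*(0)*conj(1)]
      = (1/6)[(4) + (2) + (0)] = 6/6 = 1
  <chi_3*chi_3, chi_2> = (1/6)[1*(4)*conj(1) + 2*(1)*conj(1) + 3*(0)*conj(-1)]
      = (1/6)[(4) + (2) + (0)] = 6/6 = 1
  <chi_3*chi_3, chi_3> = (1/6)[1*(4)*conj(2) + 2*(1)*conj(-1) + 3*(0)*conj(0)]
      = (1/6)[(8) + (-2) + (0)] = 6/6 = 1
Hence the multiplicities are chi_1: 1, chi_2: 1, chi_3: 1. Dimension check: dim(chi_3)*dim(chi_3) = 2*2 = 4 and sum (mult * dim) = 1*1 + 1*1 + 1*2 = 4.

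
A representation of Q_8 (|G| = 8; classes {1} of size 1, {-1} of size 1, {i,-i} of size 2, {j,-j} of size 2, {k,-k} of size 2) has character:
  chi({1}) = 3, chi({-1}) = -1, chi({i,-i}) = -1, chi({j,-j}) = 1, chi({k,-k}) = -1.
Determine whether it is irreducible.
Not irreducible (reducible): <chi, chi> = 2 > 1.

Proof sketch: <chi, chi> = (1/|G|) sum_C |C| * |chi(C)|^2 = (1/8)[1*|3|^2 + 1*|-1|^2 + 2*|-1|^2 + 2*|1|^2 + 2*|-1|^2]
  = (1/8)[(9) + (1) + (2) + (2) + (2)] = 16/8 = 2.
A character is irreducible iff <chi, chi> = 1, so this representation is reducible.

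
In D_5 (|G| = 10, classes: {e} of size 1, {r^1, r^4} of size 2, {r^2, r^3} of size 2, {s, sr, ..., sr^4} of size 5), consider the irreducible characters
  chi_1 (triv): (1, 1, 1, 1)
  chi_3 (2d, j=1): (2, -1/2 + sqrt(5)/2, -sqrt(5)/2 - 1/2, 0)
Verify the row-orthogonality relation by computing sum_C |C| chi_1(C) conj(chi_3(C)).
Sum = 0; so <chi_1, chi_3> = 0 (distinct irreducibles are orthogonal).

Explanation: Compute term by term over conjugacy classes (|C| * chi_1(C) * conj(chi_3(C))):
  1*(1)*conj(2) + 2*(1)*conj(-1/2 + sqrt(5)/2) + 2*(1)*conj(-sqrt(5)/2 - 1/2) + 5*(1)*conj(0)
  = (2) + (-1 + sqrt(5)) + (-sqrt(5) - 1) + (0)
  = 0.
Dividing by |G| = 10 gives 0/10 = 0, matching the row-orthogonality relation <chi_1, chi_3> = [chi_1 = chi_3].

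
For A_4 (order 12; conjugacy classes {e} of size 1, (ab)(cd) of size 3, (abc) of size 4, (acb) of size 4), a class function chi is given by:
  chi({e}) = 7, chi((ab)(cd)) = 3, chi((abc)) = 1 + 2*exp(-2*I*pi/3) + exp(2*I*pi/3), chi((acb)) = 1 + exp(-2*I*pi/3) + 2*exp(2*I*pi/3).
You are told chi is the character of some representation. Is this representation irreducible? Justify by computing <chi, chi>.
Not irreducible (reducible): <chi, chi> = 7 > 1.

Working: <chi, chi> = (1/|G|) sum_C |C| * |chi(C)|^2 = (1/12)[1*|7|^2 + 3*|3|^2 + 4*|1 + 2*exp(-2*I*pi/3) + exp(2*I*pi/3)|^2 + 4*|1 + exp(-2*I*pi/3) + 2*exp(2*I*pi/3)|^2]
  = (1/12)[(49) + (27) + (4) + (4)] = 84/12 = 7.
(Exp terms are combined using exp(i*s)*conj(exp(i*t)) = exp(i*(s-t)), and sums of them are collapsed using the identity that for every m > 1 the m distinct m-th roots of unity sum to 0, e.g. 1 + exp(2*I*pi/3) + exp(-2*I*pi/3) = 0.)
A character is irreducible iff <chi, chi> = 1, so this representation is reducible.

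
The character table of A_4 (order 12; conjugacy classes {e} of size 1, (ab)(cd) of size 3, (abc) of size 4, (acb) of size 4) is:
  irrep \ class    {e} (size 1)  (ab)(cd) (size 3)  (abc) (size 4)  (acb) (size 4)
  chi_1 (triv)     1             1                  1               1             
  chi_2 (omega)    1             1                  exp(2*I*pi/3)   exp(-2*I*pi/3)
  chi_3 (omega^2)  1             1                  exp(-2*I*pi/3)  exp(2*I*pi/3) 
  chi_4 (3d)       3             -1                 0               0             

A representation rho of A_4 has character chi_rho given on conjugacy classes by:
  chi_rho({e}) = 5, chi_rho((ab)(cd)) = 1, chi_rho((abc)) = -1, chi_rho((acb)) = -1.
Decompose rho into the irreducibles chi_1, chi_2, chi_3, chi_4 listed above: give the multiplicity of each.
Multiplicities: chi_1: 0, chi_2: 1, chi_3: 1, chi_4: 1.

Solution. Use <chi_rho, chi> = (1/|G|) sum_C |C| * chi_rho(C) * conj(chi(C)) with |G| = 12 for each irreducible chi in the table:
  <chi_rho, chi_1> = (1/12)[1*(5)*conj(1) + 3*(1)*conj(1) + 4*(-1)*conj(1) + 4*(-1)*conj(1)]
      = (1/12)[(5) + (3) + (-4) + (-4)] = 0/12 = 0
  <chi_rho, chi_2> = (1/12)[1*(5)*conj(1) + 3*(1)*conj(1) + 4*(-1)*conj(exp(2*I*pi/3)) + 4*(-1)*conj(exp(-2*I*pi/3))]
      = (1/12)[(5) + (3) + (4 + 4*exp(2*I*pi/3)) + (4 + 4*exp(-2*I*pi/3))] = 12/12 = 1
  <chi_rho, chi_3> = (1/12)[1*(5)*conj(1) + 3*(1)*conj(1) + 4*(-1)*conj(exp(-2*I*pi/3)) + 4*(-1)*conj(exp(2*I*pi/3))]
      = (1/12)[(5) + (3) + (4 + 4*exp(-2*I*pi/3)) + (4 + 4*exp(2*I*pi/3))] = 12/12 = 1
  <chi_rho, chi_4> = (1/12)[1*(5)*conj(3) + 3*(1)*conj(-1) + 4*(-1)*conj(0) + 4*(-1)*conj(0)]
      = (1/12)[(15) + (-3) + (0) + (0)] = 12/12 = 1
(Exp terms are combined using exp(i*s)*conj(exp(i*t)) = exp(i*(s-t)), and sums of them are collapsed using the identity that for every m > 1 the m distinct m-th roots of unity sum to 0, e.g. 1 + exp(2*I*pi/3) + exp(-2*I*pi/3) = 0.)
Dimension check: dim(rho) = sum (mult * dim) = 0*1 + 1*1 + 1*1 + 1*3 = 5 = chi_rho(e) = 5.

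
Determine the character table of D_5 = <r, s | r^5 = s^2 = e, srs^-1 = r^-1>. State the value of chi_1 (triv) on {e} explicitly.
Conjugacy classes: {e} of size 1, {r^1, r^4} of size 2, {r^2, r^3} of size 2, {s, sr, ..., sr^4} of size 5.
Character table:
  irrep \ class              {e} (size 1)  {r^1, r^4} (size 2)  {r^2, r^3} (size 2)  {s, sr, ..., sr^4} (size 5)
  chi_1 (triv)               1             1                    1                    1                          
  chi_2 (sign: r->1, s->-1)  1             1                    1                    -1                         
  chi_3 (2d, j=1)            2             -1/2 + sqrt(5)/2     -sqrt(5)/2 - 1/2     0                          
  chi_4 (2d, j=2)            2             -sqrt(5)/2 - 1/2     -1/2 + sqrt(5)/2     0                          

Spot check: chi_1 (triv) on {e} = 1.

Derivation: D_5 has order 2*5 = 10 with 4 conjugacy classes, hence 4 irreducibles. Sum of squared dims 1 + 1 + 4 + 4 = 10 = |G|. Linear characters come from the abelianisation; the 2-dimensional irreps have character r^k -> 2*cos(2*pi*j*k/5), reflections -> 0.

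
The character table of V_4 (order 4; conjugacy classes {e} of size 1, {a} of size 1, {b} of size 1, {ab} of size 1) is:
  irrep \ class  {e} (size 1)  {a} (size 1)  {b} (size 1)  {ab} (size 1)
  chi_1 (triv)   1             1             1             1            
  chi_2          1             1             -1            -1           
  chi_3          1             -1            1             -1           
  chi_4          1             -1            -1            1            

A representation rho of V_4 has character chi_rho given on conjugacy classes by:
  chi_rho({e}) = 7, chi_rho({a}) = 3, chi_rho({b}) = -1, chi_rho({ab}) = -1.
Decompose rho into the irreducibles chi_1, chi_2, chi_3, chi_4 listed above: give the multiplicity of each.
Multiplicities: chi_1: 2, chi_2: 3, chi_3: 1, chi_4: 1.

Working: Use <chi_rho, chi> = (1/|G|) sum_C |C| * chi_rho(C) * conj(chi(C)) with |G| = 4 for each irreducible chi in the table:
  <chi_rho, chi_1> = (1/4)[1*(7)*conj(1) + 1*(3)*conj(1) + 1*(-1)*conj(1) + 1*(-1)*conj(1)]
      = (1/4)[(7) + (3) + (-1) + (-1)] = 8/4 = 2
  <chi_rho, chi_2> = (1/4)[1*(7)*conj(1) + 1*(3)*conj(1) + 1*(-1)*conj(-1) + 1*(-1)*conj(-1)]
      = (1/4)[(7) + (3) + (1) + (1)] = 12/4 = 3
  <chi_rho, chi_3> = (1/4)[1*(7)*conj(1) + 1*(3)*conj(-1) + 1*(-1)*conj(1) + 1*(-1)*conj(-1)]
      = (1/4)[(7) + (-3) + (-1) + (1)] = 4/4 = 1
  <chi_rho, chi_4> = (1/4)[1*(7)*conj(1) + 1*(3)*conj(-1) + 1*(-1)*conj(-1) + 1*(-1)*conj(1)]
      = (1/4)[(7) + (-3) + (1) + (-1)] = 4/4 = 1
Dimension check: dim(rho) = sum (mult * dim) = 2*1 + 3*1 + 1*1 + 1*1 = 7 = chi_rho(e) = 7.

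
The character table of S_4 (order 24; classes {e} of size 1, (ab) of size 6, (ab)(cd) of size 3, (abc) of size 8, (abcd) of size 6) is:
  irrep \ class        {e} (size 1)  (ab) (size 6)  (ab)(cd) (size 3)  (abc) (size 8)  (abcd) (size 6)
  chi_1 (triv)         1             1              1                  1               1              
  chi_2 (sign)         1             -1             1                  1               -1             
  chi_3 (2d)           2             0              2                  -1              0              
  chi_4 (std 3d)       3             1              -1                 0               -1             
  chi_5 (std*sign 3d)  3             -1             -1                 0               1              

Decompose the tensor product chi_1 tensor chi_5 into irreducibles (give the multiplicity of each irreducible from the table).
chi_1 tensor chi_5 = chi_5 (all other irreducibles have multiplicity 0).

Solution. The character of a tensor product is the pointwise product (chi_1 * chi_5)(C) = chi_1(C) * chi_5(C):
  {e}: (1)*(3), (ab): (1)*(-1), (ab)(cd): (1)*(-1), (abc): (1)*(0), (abcd): (1)*(1)
so (chi_1 * chi_5) takes values
  {e} -> 3, (ab) -> -1, (ab)(cd) -> -1, (abc) -> 0, (abcd) -> 1.
Now take the inner product of this character with each irreducible chi from the table, <chi_1*chi_5, chi> = (1/24) sum_C |C| (chi_1*chi_5)(C) conj(chi(C)):
  <chi_1*chi_5, chi_1> = (1/24)[1*(3)*conj(1) + 6*(-1)*conj(1) + 3*(-1)*conj(1) + 8*(0)*conj(1) + 6*(1)*conj(1)]
      = (1/24)[(3) + (-6) + (-3) + (0) + (6)] = 0/24 = 0
  <chi_1*chi_5, chi_2> = (1/24)[1*(3)*conj(1) + 6*(-1)*conj(-1) + 3*(-1)*conj(1) + 8*(0)*conj(1) + 6*(1)*conj(-1)]
      = (1/24)[(3) + (6) + (-3) + (0) + (-6)] = 0/24 = 0
  <chi_1*chi_5, chi_3> = (1/24)[1*(3)*conj(2) + 6*(-1)*conj(0) + 3*(-1)*conj(2) + 8*(0)*conj(-1) + 6*(1)*conj(0)]
      = (1/24)[(6) + (0) + (-6) + (0) + (0)] = 0/24 = 0
  <chi_1*chi_5, chi_4> = (1/24)[1*(3)*conj(3) + 6*(-1)*conj(1) + 3*(-1)*conj(-1) + 8*(0)*conj(0) + 6*(1)*conj(-1)]
      = (1/24)[(9) + (-6) + (3) + (0) + (-6)] = 0/24 = 0
  <chi_1*chi_5, chi_5> = (1/24)[1*(3)*conj(3) + 6*(-1)*conj(-1) + 3*(-1)*conj(-1) + 8*(0)*conj(0) + 6*(1)*conj(1)]
      = (1/24)[(9) + (6) + (3) + (0) + (6)] = 24/24 = 1
Hence the multiplicities are chi_5: 1. Dimension check: dim(chi_1)*dim(chi_5) = 1*3 = 3 and sum (mult * dim) = 1*3 = 3.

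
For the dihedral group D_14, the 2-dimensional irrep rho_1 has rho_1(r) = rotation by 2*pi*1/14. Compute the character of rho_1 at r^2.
chi_{rho_1}(r^2) = 2*cos(2*pi*1*2/14) = 2*cos(2*pi/7)

Why: rho_1(r^2) is rotation by angle 2*pi*1*2/14, whose trace is 2*cos(2*pi*1*2/14) = 2*cos(2*pi/7).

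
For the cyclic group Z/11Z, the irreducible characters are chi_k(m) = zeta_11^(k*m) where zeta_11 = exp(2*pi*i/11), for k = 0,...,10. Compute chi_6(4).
chi_6(4) = zeta_11^24 = exp(4*I*pi/11)

Proof sketch: chi_6(4) = zeta_11^(6*4) = zeta_11^24. Since zeta_11^11 = 1, this equals zeta_11^2 = exp(2*pi*i*2/11) = exp(4*I*pi/11).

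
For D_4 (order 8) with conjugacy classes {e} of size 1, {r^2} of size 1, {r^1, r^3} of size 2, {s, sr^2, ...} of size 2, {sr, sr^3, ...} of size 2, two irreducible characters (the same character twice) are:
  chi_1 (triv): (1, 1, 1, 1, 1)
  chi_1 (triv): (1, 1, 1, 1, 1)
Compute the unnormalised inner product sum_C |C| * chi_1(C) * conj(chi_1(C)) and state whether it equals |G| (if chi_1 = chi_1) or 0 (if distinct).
Sum = 8 = |G| = 8; so <chi_1, chi_1> = 1 (norm-1 confirms irreducibility).

Argument: Compute term by term over conjugacy classes (|C| * chi_1(C) * conj(chi_1(C))):
  1*(1)*conj(1) + 1*(1)*conj(1) + 2*(1)*conj(1) + 2*(1)*conj(1) + 2*(1)*conj(1)
  = (1) + (1) + (2) + (2) + (2)
  = 8.
Dividing by |G| = 8 gives 8/8 = 1, matching the row-orthogonality relation <chi_1, chi_1> = [chi_1 = chi_1].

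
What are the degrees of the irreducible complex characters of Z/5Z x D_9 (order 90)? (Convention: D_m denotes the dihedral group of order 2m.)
Dimensions: 1, 1, 1, 1, 1, 1, 1, 1, 1, 1, 2, 2, 2, 2, 2, 2, 2, 2, 2, 2, 2, 2, 2, 2, 2, 2, 2, 2, 2, 2

Why: There are 30 irreducibles (= number of conjugacy classes). Their dimensions d_i satisfy sum d_i^2 = |G| = 90: 1 + 1 + 1 + 1 + 1 + 1 + 1 + 1 + 1 + 1 + 4 + 4 + 4 + 4 + 4 + 4 + 4 + 4 + 4 + 4 + 4 + 4 + 4 + 4 + 4 + 4 + 4 + 4 + 4 + 4 = 90. (For the product with Z/5Z: each of the 5 1-dim characters of Z/5Z tensors with each irrep of D_9, giving 5 copies of each D_9-dimension.)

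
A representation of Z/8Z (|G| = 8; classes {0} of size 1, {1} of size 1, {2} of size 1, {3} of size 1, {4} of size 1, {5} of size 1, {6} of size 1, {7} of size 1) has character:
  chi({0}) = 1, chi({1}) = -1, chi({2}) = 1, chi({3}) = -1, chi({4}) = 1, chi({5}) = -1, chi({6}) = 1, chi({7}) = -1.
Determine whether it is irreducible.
Irreducible: <chi, chi> = 1.

Argument: <chi, chi> = (1/|G|) sum_C |C| * |chi(C)|^2 = (1/8)[1*|1|^2 + 1*|-1|^2 + 1*|1|^2 + 1*|-1|^2 + 1*|1|^2 + 1*|-1|^2 + 1*|1|^2 + 1*|-1|^2]
  = (1/8)[(1) + (1) + (1) + (1) + (1) + (1) + (1) + (1)] = 8/8 = 1.
(Exp terms are combined using exp(i*s)*conj(exp(i*t)) = exp(i*(s-t)), and sums of them are collapsed using the identity that for every m > 1 the m distinct m-th roots of unity sum to 0, e.g. 1 + exp(2*I*pi/3) + exp(-2*I*pi/3) = 0.)
A character is irreducible iff <chi, chi> = 1, so this representation is irreducible.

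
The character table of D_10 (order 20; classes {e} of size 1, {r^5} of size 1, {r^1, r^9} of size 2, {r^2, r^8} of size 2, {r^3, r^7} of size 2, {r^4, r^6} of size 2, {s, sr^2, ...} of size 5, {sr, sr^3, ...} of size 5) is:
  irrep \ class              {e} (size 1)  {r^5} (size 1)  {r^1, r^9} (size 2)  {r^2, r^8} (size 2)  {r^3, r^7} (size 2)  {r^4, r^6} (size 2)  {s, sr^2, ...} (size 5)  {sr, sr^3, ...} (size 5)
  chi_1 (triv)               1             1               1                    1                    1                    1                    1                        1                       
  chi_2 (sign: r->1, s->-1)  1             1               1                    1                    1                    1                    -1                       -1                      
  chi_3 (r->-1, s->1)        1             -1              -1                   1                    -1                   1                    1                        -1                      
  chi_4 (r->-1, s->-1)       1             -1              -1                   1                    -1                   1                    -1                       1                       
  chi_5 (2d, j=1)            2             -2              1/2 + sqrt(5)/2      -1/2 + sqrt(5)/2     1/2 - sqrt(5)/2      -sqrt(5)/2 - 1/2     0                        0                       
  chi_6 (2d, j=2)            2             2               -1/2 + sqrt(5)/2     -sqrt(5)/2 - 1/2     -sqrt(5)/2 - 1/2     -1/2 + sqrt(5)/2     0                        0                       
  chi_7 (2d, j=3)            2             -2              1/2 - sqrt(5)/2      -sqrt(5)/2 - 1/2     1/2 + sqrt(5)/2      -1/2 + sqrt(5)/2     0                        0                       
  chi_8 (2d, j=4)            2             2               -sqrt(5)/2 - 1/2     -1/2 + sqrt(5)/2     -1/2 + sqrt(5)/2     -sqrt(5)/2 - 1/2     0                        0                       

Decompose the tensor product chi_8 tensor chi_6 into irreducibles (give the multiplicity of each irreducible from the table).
chi_8 tensor chi_6 = chi_6 + chi_8 (all other irreducibles have multiplicity 0).

Argument: The character of a tensor product is the pointwise product (chi_8 * chi_6)(C) = chi_8(C) * chi_6(C):
  {e}: (2)*(2), {r^5}: (2)*(2), {r^1, r^9}: (-sqrt(5)/2 - 1/2)*(-1/2 + sqrt(5)/2), {r^2, r^8}: (-1/2 + sqrt(5)/2)*(-sqrt(5)/2 - 1/2), {r^3, r^7}: (-1/2 + sqrt(5)/2)*(-sqrt(5)/2 - 1/2), {r^4, r^6}: (-sqrt(5)/2 - 1/2)*(-1/2 + sqrt(5)/2), {s, sr^2, ...}: (0)*(0), {sr, sr^3, ...}: (0)*(0)
so (chi_8 * chi_6) takes values
  {e} -> 4, {r^5} -> 4, {r^1, r^9} -> -1, {r^2, r^8} -> -1, {r^3, r^7} -> -1, {r^4, r^6} -> -1, {s, sr^2, ...} -> 0, {sr, sr^3, ...} -> 0.
Now take the inner product of this character with each irreducible chi from the table, <chi_8*chi_6, chi> = (1/20) sum_C |C| (chi_8*chi_6)(C) conj(chi(C)):
  <chi_8*chi_6, chi_1> = (1/20)[1*(4)*conj(1) + 1*(4)*conj(1) + 2*(-1)*conj(1) + 2*(-1)*conj(1) + 2*(-1)*conj(1) + 2*(-1)*conj(1) + 5*(0)*conj(1) + 5*(0)*conj(1)]
      = (1/20)[(4) + (4) + (-2) + (-2) + (-2) + (-2) + (0) + (0)] = 0/20 = 0
  <chi_8*chi_6, chi_2> = (1/20)[1*(4)*conj(1) + 1*(4)*conj(1) + 2*(-1)*conj(1) + 2*(-1)*conj(1) + 2*(-1)*conj(1) + 2*(-1)*conj(1) + 5*(0)*conj(-1) + 5*(0)*conj(-1)]
      = (1/20)[(4) + (4) + (-2) + (-2) + (-2) + (-2) + (0) + (0)] = 0/20 = 0
  <chi_8*chi_6, chi_3> = (1/20)[1*(4)*conj(1) + 1*(4)*conj(-1) + 2*(-1)*conj(-1) + 2*(-1)*conj(1) + 2*(-1)*conj(-1) + 2*(-1)*conj(1) + 5*(0)*conj(1) + 5*(0)*conj(-1)]
      = (1/20)[(4) + (-4) + (2) + (-2) + (2) + (-2) + (0) + (0)] = 0/20 = 0
  <chi_8*chi_6, chi_4> = (1/20)[1*(4)*conj(1) + 1*(4)*conj(-1) + 2*(-1)*conj(-1) + 2*(-1)*conj(1) + 2*(-1)*conj(-1) + 2*(-1)*conj(1) + 5*(0)*conj(-1) + 5*(0)*conj(1)]
      = (1/20)[(4) + (-4) + (2) + (-2) + (2) + (-2) + (0) + (0)] = 0/20 = 0
  <chi_8*chi_6, chi_5> = (1/20)[1*(4)*conj(2) + 1*(4)*conj(-2) + 2*(-1)*conj(1/2 + sqrt(5)/2) + 2*(-1)*conj(-1/2 + sqrt(5)/2) + 2*(-1)*conj(1/2 - sqrt(5)/2) + 2*(-1)*conj(-sqrt(5)/2 - 1/2) + 5*(0)*conj(0) + 5*(0)*conj(0)]
      = (1/20)[(8) + (-8) + (-sqrt(5) - 1) + (1 - sqrt(5)) + (-1 + sqrt(5)) + (1 + sqrt(5)) + (0) + (0)] = 0/20 = 0
  <chi_8*chi_6, chi_6> = (1/20)[1*(4)*conj(2) + 1*(4)*conj(2) + 2*(-1)*conj(-1/2 + sqrt(5)/2) + 2*(-1)*conj(-sqrt(5)/2 - 1/2) + 2*(-1)*conj(-sqrt(5)/2 - 1/2) + 2*(-1)*conj(-1/2 + sqrt(5)/2) + 5*(0)*conj(0) + 5*(0)*conj(0)]
      = (1/20)[(8) + (8) + (1 - sqrt(5)) + (1 + sqrt(5)) + (1 + sqrt(5)) + (1 - sqrt(5)) + (0) + (0)] = 20/20 = 1
  <chi_8*chi_6, chi_7> = (1/20)[1*(4)*conj(2) + 1*(4)*conj(-2) + 2*(-1)*conj(1/2 - sqrt(5)/2) + 2*(-1)*conj(-sqrt(5)/2 - 1/2) + 2*(-1)*conj(1/2 + sqrt(5)/2) + 2*(-1)*conj(-1/2 + sqrt(5)/2) + 5*(0)*conj(0) + 5*(0)*conj(0)]
      = (1/20)[(8) + (-8) + (-1 + sqrt(5)) + (1 + sqrt(5)) + (-sqrt(5) - 1) + (1 - sqrt(5)) + (0) + (0)] = 0/20 = 0
  <chi_8*chi_6, chi_8> = (1/20)[1*(4)*conj(2) + 1*(4)*conj(2) + 2*(-1)*conj(-sqrt(5)/2 - 1/2) + 2*(-1)*conj(-1/2 + sqrt(5)/2) + 2*(-1)*conj(-1/2 + sqrt(5)/2) + 2*(-1)*conj(-sqrt(5)/2 - 1/2) + 5*(0)*conj(0) + 5*(0)*conj(0)]
      = (1/20)[(8) + (8) + (1 + sqrt(5)) + (1 - sqrt(5)) + (1 - sqrt(5)) + (1 + sqrt(5)) + (0) + (0)] = 20/20 = 1
Hence the multiplicities are chi_6: 1, chi_8: 1. Dimension check: dim(chi_8)*dim(chi_6) = 2*2 = 4 and sum (mult * dim) = 1*2 + 1*2 = 4.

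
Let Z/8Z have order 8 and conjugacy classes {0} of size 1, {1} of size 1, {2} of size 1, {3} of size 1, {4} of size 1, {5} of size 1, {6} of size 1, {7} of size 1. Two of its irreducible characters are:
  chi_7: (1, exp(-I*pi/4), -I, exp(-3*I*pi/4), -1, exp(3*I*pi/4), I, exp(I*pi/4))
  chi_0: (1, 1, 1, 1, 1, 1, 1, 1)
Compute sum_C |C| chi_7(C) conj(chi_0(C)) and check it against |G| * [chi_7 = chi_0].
Sum = 0; so <chi_7, chi_0> = 0 (distinct irreducibles are orthogonal).

Reasoning: Compute term by term over conjugacy classes (|C| * chi_7(C) * conj(chi_0(C))):
  1*(1)*conj(1) + 1*(exp(-I*pi/4))*conj(1) + 1*(-I)*conj(1) + 1*(exp(-3*I*pi/4))*conj(1) + 1*(-1)*conj(1) + 1*(exp(3*I*pi/4))*conj(1) + 1*(I)*conj(1) + 1*(exp(I*pi/4))*conj(1)
  = (1) + (exp(-I*pi/4)) + (-I) + (exp(-3*I*pi/4)) + (-1) + (exp(3*I*pi/4)) + (I) + (exp(I*pi/4))
  = 0.
(Exp terms are combined using exp(i*s)*conj(exp(i*t)) = exp(i*(s-t)), and sums of them are collapsed using the identity that for every m > 1 the m distinct m-th roots of unity sum to 0, e.g. 1 + exp(2*I*pi/3) + exp(-2*I*pi/3) = 0.)
Dividing by |G| = 8 gives 0/8 = 0, matching the row-orthogonality relation <chi_7, chi_0> = [chi_7 = chi_0].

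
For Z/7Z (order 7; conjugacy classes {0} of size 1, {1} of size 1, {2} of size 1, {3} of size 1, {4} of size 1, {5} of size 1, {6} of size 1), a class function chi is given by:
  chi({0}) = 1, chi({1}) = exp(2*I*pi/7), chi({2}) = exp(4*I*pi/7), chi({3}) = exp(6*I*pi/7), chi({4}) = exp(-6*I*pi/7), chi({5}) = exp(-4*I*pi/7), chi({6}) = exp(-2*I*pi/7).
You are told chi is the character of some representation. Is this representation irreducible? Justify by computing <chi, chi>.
Irreducible: <chi, chi> = 1.

Why: <chi, chi> = (1/|G|) sum_C |C| * |chi(C)|^2 = (1/7)[1*|1|^2 + 1*|exp(2*I*pi/7)|^2 + 1*|exp(4*I*pi/7)|^2 + 1*|exp(6*I*pi/7)|^2 + 1*|exp(-6*I*pi/7)|^2 + 1*|exp(-4*I*pi/7)|^2 + 1*|exp(-2*I*pi/7)|^2]
  = (1/7)[(1) + (1) + (1) + (1) + (1) + (1) + (1)] = 7/7 = 1.
(Exp terms are combined using exp(i*s)*conj(exp(i*t)) = exp(i*(s-t)), and sums of them are collapsed using the identity that for every m > 1 the m distinct m-th roots of unity sum to 0, e.g. 1 + exp(2*I*pi/3) + exp(-2*I*pi/3) = 0.)
A character is irreducible iff <chi, chi> = 1, so this representation is irreducible.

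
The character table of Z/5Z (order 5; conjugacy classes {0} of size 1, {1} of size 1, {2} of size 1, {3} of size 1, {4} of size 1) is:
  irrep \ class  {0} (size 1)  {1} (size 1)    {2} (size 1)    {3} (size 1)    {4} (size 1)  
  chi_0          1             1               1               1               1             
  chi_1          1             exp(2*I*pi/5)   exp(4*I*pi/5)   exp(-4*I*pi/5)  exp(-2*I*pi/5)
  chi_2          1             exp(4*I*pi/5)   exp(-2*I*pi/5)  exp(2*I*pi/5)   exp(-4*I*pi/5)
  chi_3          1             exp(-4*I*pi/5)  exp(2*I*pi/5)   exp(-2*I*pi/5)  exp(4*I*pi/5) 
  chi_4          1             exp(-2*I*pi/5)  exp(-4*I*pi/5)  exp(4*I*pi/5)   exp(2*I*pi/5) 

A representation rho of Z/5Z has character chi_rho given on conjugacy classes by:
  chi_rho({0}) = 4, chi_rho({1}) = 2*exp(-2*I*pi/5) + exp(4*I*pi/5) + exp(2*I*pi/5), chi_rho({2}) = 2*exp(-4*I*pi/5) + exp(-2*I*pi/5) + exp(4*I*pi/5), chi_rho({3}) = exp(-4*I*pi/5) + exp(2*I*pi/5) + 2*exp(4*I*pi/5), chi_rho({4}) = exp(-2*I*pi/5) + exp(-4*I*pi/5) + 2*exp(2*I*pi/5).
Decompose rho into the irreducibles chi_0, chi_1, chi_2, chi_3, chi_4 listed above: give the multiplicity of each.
Multiplicities: chi_0: 0, chi_1: 1, chi_2: 1, chi_3: 0, chi_4: 2.

Why: Use <chi_rho, chi> = (1/|G|) sum_C |C| * chi_rho(C) * conj(chi(C)) with |G| = 5 for each irreducible chi in the table:
  <chi_rho, chi_0> = (1/5)[1*(4)*conj(1) + 1*(2*exp(-2*I*pi/5) + exp(4*I*pi/5) + exp(2*I*pi/5))*conj(1) + 1*(2*exp(-4*I*pi/5) + exp(-2*I*pi/5) + exp(4*I*pi/5))*conj(1) + 1*(exp(-4*I*pi/5) + exp(2*I*pi/5) + 2*exp(4*I*pi/5))*conj(1) + 1*(exp(-2*I*pi/5) + exp(-4*I*pi/5) + 2*exp(2*I*pi/5))*conj(1)]
      = (1/5)[(4) + (2*exp(-2*I*pi/5) + exp(4*I*pi/5) + exp(2*I*pi/5)) + (2*exp(-4*I*pi/5) + exp(-2*I*pi/5) + exp(4*I*pi/5)) + (exp(-4*I*pi/5) + exp(2*I*pi/5) + 2*exp(4*I*pi/5)) + (exp(-2*I*pi/5) + exp(-4*I*pi/5) + 2*exp(2*I*pi/5))] = 0/5 = 0
  <chi_rho, chi_1> = (1/5)[1*(4)*conj(1) + 1*(2*exp(-2*I*pi/5) + exp(4*I*pi/5) + exp(2*I*pi/5))*conj(exp(2*I*pi/5)) + 1*(2*exp(-4*I*pi/5) + exp(-2*I*pi/5) + exp(4*I*pi/5))*conj(exp(4*I*pi/5)) + 1*(exp(-4*I*pi/5) + exp(2*I*pi/5) + 2*exp(4*I*pi/5))*conj(exp(-4*I*pi/5)) + 1*(exp(-2*I*pi/5) + exp(-4*I*pi/5) + 2*exp(2*I*pi/5))*conj(exp(-2*I*pi/5))]
      = (1/5)[(4) + (1 + 2*exp(-4*I*pi/5) + exp(2*I*pi/5)) + (1 + exp(4*I*pi/5) + 2*exp(2*I*pi/5)) + (1 + 2*exp(-2*I*pi/5) + exp(-4*I*pi/5)) + (1 + exp(-2*I*pi/5) + 2*exp(4*I*pi/5))] = 5/5 = 1
  <chi_rho, chi_2> = (1/5)[1*(4)*conj(1) + 1*(2*exp(-2*I*pi/5) + exp(4*I*pi/5) + exp(2*I*pi/5))*conj(exp(4*I*pi/5)) + 1*(2*exp(-4*I*pi/5) + exp(-2*I*pi/5) + exp(4*I*pi/5))*conj(exp(-2*I*pi/5)) + 1*(exp(-4*I*pi/5) + exp(2*I*pi/5) + 2*exp(4*I*pi/5))*conj(exp(2*I*pi/5)) + 1*(exp(-2*I*pi/5) + exp(-4*I*pi/5) + 2*exp(2*I*pi/5))*conj(exp(-4*I*pi/5))]
      = (1/5)[(4) + (1 + exp(-2*I*pi/5) + 2*exp(4*I*pi/5)) + (1 + 2*exp(-2*I*pi/5) + exp(-4*I*pi/5)) + (1 + exp(4*I*pi/5) + 2*exp(2*I*pi/5)) + (1 + 2*exp(-4*I*pi/5) + exp(2*I*pi/5))] = 5/5 = 1
  <chi_rho, chi_3> = (1/5)[1*(4)*conj(1) + 1*(2*exp(-2*I*pi/5) + exp(4*I*pi/5) + exp(2*I*pi/5))*conj(exp(-4*I*pi/5)) + 1*(2*exp(-4*I*pi/5) + exp(-2*I*pi/5) + exp(4*I*pi/5))*conj(exp(2*I*pi/5)) + 1*(exp(-4*I*pi/5) + exp(2*I*pi/5) + 2*exp(4*I*pi/5))*conj(exp(-2*I*pi/5)) + 1*(exp(-2*I*pi/5) + exp(-4*I*pi/5) + 2*exp(2*I*pi/5))*conj(exp(4*I*pi/5))]
      = (1/5)[(4) + (exp(-2*I*pi/5) + exp(-4*I*pi/5) + 2*exp(2*I*pi/5)) + (exp(-4*I*pi/5) + exp(2*I*pi/5) + 2*exp(4*I*pi/5)) + (2*exp(-4*I*pi/5) + exp(-2*I*pi/5) + exp(4*I*pi/5)) + (2*exp(-2*I*pi/5) + exp(4*I*pi/5) + exp(2*I*pi/5))] = 0/5 = 0
  <chi_rho, chi_4> = (1/5)[1*(4)*conj(1) + 1*(2*exp(-2*I*pi/5) + exp(4*I*pi/5) + exp(2*I*pi/5))*conj(exp(-2*I*pi/5)) + 1*(2*exp(-4*I*pi/5) + exp(-2*I*pi/5) + exp(4*I*pi/5))*conj(exp(-4*I*pi/5)) + 1*(exp(-4*I*pi/5) + exp(2*I*pi/5) + 2*exp(4*I*pi/5))*conj(exp(4*I*pi/5)) + 1*(exp(-2*I*pi/5) + exp(-4*I*pi/5) + 2*exp(2*I*pi/5))*conj(exp(2*I*pi/5))]
      = (1/5)[(4) + (2 + exp(-4*I*pi/5) + exp(4*I*pi/5)) + (2 + exp(-2*I*pi/5) + exp(2*I*pi/5)) + (2 + exp(-2*I*pi/5) + exp(2*I*pi/5)) + (2 + exp(-4*I*pi/5) + exp(4*I*pi/5))] = 10/5 = 2
(Exp terms are combined using exp(i*s)*conj(exp(i*t)) = exp(i*(s-t)), and sums of them are collapsed using the identity that for every m > 1 the m distinct m-th roots of unity sum to 0, e.g. 1 + exp(2*I*pi/3) + exp(-2*I*pi/3) = 0.)
Dimension check: dim(rho) = sum (mult * dim) = 0*1 + 1*1 + 1*1 + 0*1 + 2*1 = 4 = chi_rho(e) = 4.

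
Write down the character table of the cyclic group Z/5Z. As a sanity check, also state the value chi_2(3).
Character table of Z/5Z (irreps indexed chi_0,...,chi_4 with chi_k(m) = zeta_5^(k*m), zeta_5 = exp(2*pi*i/5)):
  irrep \ class  {0} (size 1)  {1} (size 1)    {2} (size 1)    {3} (size 1)    {4} (size 1)  
  chi_0          1             1               1               1               1             
  chi_1          1             exp(2*I*pi/5)   exp(4*I*pi/5)   exp(-4*I*pi/5)  exp(-2*I*pi/5)
  chi_2          1             exp(4*I*pi/5)   exp(-2*I*pi/5)  exp(2*I*pi/5)   exp(-4*I*pi/5)
  chi_3          1             exp(-4*I*pi/5)  exp(2*I*pi/5)   exp(-2*I*pi/5)  exp(4*I*pi/5) 
  chi_4          1             exp(-2*I*pi/5)  exp(-4*I*pi/5)  exp(4*I*pi/5)   exp(2*I*pi/5) 

Spot check: chi_2(3) = zeta_5^(2*3) = zeta_5^6 = exp(2*I*pi/5).

Why: Z/5Z is abelian, so all 5 irreducible complex representations are 1-dimensional. They are given by chi_k(m) = zeta_5^(k*m) for k = 0,...,4. Row orthogonality: sum_m chi_k(m) conj(chi_l(m)) = 5 * [k = l].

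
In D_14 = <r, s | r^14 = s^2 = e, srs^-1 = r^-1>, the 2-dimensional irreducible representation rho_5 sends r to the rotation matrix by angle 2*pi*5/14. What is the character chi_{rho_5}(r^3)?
chi_{rho_5}(r^3) = 2*cos(2*pi*5*3/14) = 2*cos(15*pi/7)

Working: rho_5(r^3) is rotation by angle 2*pi*5*3/14, whose trace is 2*cos(2*pi*5*3/14) = 2*cos(15*pi/7).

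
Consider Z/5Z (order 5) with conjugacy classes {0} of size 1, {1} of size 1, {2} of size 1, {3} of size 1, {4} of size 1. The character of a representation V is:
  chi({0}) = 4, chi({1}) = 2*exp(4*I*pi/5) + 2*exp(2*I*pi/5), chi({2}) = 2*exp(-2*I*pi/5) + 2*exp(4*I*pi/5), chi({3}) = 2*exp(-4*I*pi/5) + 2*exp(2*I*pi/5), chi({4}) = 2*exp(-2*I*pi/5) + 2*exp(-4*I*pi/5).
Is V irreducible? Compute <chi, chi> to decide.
Not irreducible (reducible): <chi, chi> = 8 > 1.

Derivation: <chi, chi> = (1/|G|) sum_C |C| * |chi(C)|^2 = (1/5)[1*|4|^2 + 1*|2*exp(4*I*pi/5) + 2*exp(2*I*pi/5)|^2 + 1*|2*exp(-2*I*pi/5) + 2*exp(4*I*pi/5)|^2 + 1*|2*exp(-4*I*pi/5) + 2*exp(2*I*pi/5)|^2 + 1*|2*exp(-2*I*pi/5) + 2*exp(-4*I*pi/5)|^2]
  = (1/5)[(16) + (8 + 4*exp(-2*I*pi/5) + 4*exp(2*I*pi/5)) + (8 + 4*exp(-4*I*pi/5) + 4*exp(4*I*pi/5)) + (8 + 4*exp(-4*I*pi/5) + 4*exp(4*I*pi/5)) + (8 + 4*exp(-2*I*pi/5) + 4*exp(2*I*pi/5))] = 40/5 = 8.
(Exp terms are combined using exp(i*s)*conj(exp(i*t)) = exp(i*(s-t)), and sums of them are collapsed using the identity that for every m > 1 the m distinct m-th roots of unity sum to 0, e.g. 1 + exp(2*I*pi/3) + exp(-2*I*pi/3) = 0.)
A character is irreducible iff <chi, chi> = 1, so this representation is reducible.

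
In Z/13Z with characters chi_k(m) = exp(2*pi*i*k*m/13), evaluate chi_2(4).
chi_2(4) = zeta_13^8 = exp(-10*I*pi/13)

Working: chi_2(4) = zeta_13^(2*4) = zeta_13^8. Since zeta_13^13 = 1, this equals zeta_13^8 = exp(2*pi*i*8/13) = exp(-10*I*pi/13).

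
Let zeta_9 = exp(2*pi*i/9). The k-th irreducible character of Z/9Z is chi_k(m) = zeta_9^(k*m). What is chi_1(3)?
chi_1(3) = zeta_9^3 = exp(2*I*pi/3)

Explanation: chi_1(3) = zeta_9^(1*3) = zeta_9^3. Since zeta_9^9 = 1, this equals zeta_9^3 = exp(2*pi*i*3/9) = exp(2*I*pi/3).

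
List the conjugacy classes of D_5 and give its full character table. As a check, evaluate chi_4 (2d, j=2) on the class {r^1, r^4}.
Conjugacy classes: {e} of size 1, {r^1, r^4} of size 2, {r^2, r^3} of size 2, {s, sr, ..., sr^4} of size 5.
Character table:
  irrep \ class              {e} (size 1)  {r^1, r^4} (size 2)  {r^2, r^3} (size 2)  {s, sr, ..., sr^4} (size 5)
  chi_1 (triv)               1             1                    1                    1                          
  chi_2 (sign: r->1, s->-1)  1             1                    1                    -1                         
  chi_3 (2d, j=1)            2             -1/2 + sqrt(5)/2     -sqrt(5)/2 - 1/2     0                          
  chi_4 (2d, j=2)            2             -sqrt(5)/2 - 1/2     -1/2 + sqrt(5)/2     0                          

Spot check: chi_4 (2d, j=2) on {r^1, r^4} = -sqrt(5)/2 - 1/2.

Proof sketch: D_5 has order 2*5 = 10 with 4 conjugacy classes, hence 4 irreducibles. Sum of squared dims 1 + 1 + 4 + 4 = 10 = |G|. Linear characters come from the abelianisation; the 2-dimensional irreps have character r^k -> 2*cos(2*pi*j*k/5), reflections -> 0.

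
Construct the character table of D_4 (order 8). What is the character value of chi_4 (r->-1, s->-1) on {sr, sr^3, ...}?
Conjugacy classes: {e} of size 1, {r^2} of size 1, {r^1, r^3} of size 2, {s, sr^2, ...} of size 2, {sr, sr^3, ...} of size 2.
Character table:
  irrep \ class              {e} (size 1)  {r^2} (size 1)  {r^1, r^3} (size 2)  {s, sr^2, ...} (size 2)  {sr, sr^3, ...} (size 2)
  chi_1 (triv)               1             1               1                    1                        1                       
  chi_2 (sign: r->1, s->-1)  1             1               1                    -1                       -1                      
  chi_3 (r->-1, s->1)        1             1               -1                   1                        -1                      
  chi_4 (r->-1, s->-1)       1             1               -1                   -1                       1                       
  chi_5 (2d, j=1)            2             -2              0                    0                        0                       

Spot check: chi_4 (r->-1, s->-1) on {sr, sr^3, ...} = 1.

Solution. D_4 has order 2*4 = 8 with 5 conjugacy classes, hence 5 irreducibles. Sum of squared dims 1 + 1 + 1 + 1 + 4 = 8 = |G|. Linear characters come from the abelianisation; the 2-dimensional irreps have character r^k -> 2*cos(2*pi*j*k/4), reflections -> 0.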